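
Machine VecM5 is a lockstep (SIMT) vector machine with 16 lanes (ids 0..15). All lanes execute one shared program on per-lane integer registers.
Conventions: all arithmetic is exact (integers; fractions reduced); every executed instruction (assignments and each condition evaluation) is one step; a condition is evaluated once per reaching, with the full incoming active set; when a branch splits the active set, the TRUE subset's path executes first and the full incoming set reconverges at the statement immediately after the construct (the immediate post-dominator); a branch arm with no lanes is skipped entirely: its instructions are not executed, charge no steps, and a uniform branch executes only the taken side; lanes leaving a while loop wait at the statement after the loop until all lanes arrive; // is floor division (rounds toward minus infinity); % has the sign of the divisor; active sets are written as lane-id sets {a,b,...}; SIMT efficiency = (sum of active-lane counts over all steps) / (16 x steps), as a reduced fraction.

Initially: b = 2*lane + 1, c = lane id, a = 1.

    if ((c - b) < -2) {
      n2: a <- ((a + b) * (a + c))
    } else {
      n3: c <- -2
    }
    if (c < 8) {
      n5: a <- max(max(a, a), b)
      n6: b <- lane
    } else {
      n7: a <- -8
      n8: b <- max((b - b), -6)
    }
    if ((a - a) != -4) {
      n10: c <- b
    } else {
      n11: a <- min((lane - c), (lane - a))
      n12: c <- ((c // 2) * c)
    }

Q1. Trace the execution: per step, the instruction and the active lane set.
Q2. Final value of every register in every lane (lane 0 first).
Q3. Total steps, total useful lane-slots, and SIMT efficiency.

step 0: eval ((c - b) < -2)          {0,1,2,3,4,5,6,7,8,9,10,11,12,13,14,15}
step 1: a <- ((a + b) * (a + c))     {2,3,4,5,6,7,8,9,10,11,12,13,14,15}
step 2: c <- -2                      {0,1}
step 3: eval (c < 8)                 {0,1,2,3,4,5,6,7,8,9,10,11,12,13,14,15}
step 4: a <- max(max(a, a), b)       {0,1,2,3,4,5,6,7}
step 5: b <- lane                    {0,1,2,3,4,5,6,7}
step 6: a <- -8                      {8,9,10,11,12,13,14,15}
step 7: b <- max((b - b), -6)        {8,9,10,11,12,13,14,15}
step 8: eval ((a - a) != -4)         {0,1,2,3,4,5,6,7,8,9,10,11,12,13,14,15}
step 9: c <- b                       {0,1,2,3,4,5,6,7,8,9,10,11,12,13,14,15}

Answer: 10 steps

b: 0,1,2,3,4,5,6,7,0,0,0,0,0,0,0,0
c: 0,1,2,3,4,5,6,7,0,0,0,0,0,0,0,0
a: 1,3,18,32,50,72,98,128,-8,-8,-8,-8,-8,-8,-8,-8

steps = 10; useful = 112; efficiency = 112/160 = 7/10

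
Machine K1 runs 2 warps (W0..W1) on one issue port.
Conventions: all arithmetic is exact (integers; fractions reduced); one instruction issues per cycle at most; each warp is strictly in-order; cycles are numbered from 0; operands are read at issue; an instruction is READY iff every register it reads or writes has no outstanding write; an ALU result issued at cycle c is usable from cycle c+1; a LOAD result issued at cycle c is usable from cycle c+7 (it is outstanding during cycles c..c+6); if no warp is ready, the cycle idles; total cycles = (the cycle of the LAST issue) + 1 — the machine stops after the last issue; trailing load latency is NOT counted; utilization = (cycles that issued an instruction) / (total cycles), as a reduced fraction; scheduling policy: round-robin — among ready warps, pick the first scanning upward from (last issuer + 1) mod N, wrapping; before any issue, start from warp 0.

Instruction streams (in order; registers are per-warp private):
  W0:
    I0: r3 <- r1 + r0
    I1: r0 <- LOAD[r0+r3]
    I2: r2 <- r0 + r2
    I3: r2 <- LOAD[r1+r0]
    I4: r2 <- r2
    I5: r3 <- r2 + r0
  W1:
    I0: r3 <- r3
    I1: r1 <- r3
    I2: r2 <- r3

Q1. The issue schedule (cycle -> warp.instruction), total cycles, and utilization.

cycle 0: W0.I0
cycle 1: W1.I0
cycle 2: W0.I1
cycle 3: W1.I1
cycle 4: W1.I2
cycle 5: idle
cycle 6: idle
cycle 7: idle
cycle 8: idle
cycle 9: W0.I2
cycle 10: W0.I3
cycle 11: idle
cycle 12: idle
cycle 13: idle
cycle 14: idle
cycle 15: idle
cycle 16: idle
cycle 17: W0.I4
cycle 18: W0.I5

Answer: 19 cycles, utilization 9/19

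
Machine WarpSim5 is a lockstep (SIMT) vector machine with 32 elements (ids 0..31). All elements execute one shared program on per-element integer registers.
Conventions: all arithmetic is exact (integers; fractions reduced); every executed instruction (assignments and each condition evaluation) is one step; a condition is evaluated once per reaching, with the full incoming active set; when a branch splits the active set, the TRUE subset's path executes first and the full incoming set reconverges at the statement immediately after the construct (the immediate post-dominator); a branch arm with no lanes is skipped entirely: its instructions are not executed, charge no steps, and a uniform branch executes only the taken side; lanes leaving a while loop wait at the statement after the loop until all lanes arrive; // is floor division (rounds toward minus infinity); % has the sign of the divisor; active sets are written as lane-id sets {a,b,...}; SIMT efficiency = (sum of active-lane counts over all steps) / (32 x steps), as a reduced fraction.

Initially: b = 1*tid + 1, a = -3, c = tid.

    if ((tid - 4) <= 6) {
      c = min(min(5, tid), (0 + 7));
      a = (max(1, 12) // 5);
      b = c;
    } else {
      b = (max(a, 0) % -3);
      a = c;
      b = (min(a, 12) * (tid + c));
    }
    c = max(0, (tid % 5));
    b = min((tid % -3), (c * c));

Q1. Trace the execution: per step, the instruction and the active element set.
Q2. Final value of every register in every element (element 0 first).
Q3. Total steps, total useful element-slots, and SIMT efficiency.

step 0: eval ((tid - 4) <= 6)        {0,1,2,3,4,5,6,7,8,9,10,11,12,13,14,15,16,17,18,19,20,21,22,23,24,25,26,27,28,29,30,31}
step 1: c <- min(min(5, tid), (0 + 7)) {0,1,2,3,4,5,6,7,8,9,10}
step 2: a <- (max(1, 12) // 5)       {0,1,2,3,4,5,6,7,8,9,10}
step 3: b <- c                       {0,1,2,3,4,5,6,7,8,9,10}
step 4: b <- (max(a, 0) % -3)        {11,12,13,14,15,16,17,18,19,20,21,22,23,24,25,26,27,28,29,30,31}
step 5: a <- c                       {11,12,13,14,15,16,17,18,19,20,21,22,23,24,25,26,27,28,29,30,31}
step 6: b <- (min(a, 12) * (tid + c)) {11,12,13,14,15,16,17,18,19,20,21,22,23,24,25,26,27,28,29,30,31}
step 7: c <- max(0, (tid % 5))       {0,1,2,3,4,5,6,7,8,9,10,11,12,13,14,15,16,17,18,19,20,21,22,23,24,25,26,27,28,29,30,31}
step 8: b <- min((tid % -3), (c * c)) {0,1,2,3,4,5,6,7,8,9,10,11,12,13,14,15,16,17,18,19,20,21,22,23,24,25,26,27,28,29,30,31}

Answer: 9 steps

b: 0,-2,-1,0,-2,-1,0,-2,-1,0,-2,-1,0,-2,-1,0,-2,-1,0,-2,-1,0,-2,-1,0,-2,-1,0,-2,-1,0,-2
a: 2,2,2,2,2,2,2,2,2,2,2,11,12,13,14,15,16,17,18,19,20,21,22,23,24,25,26,27,28,29,30,31
c: 0,1,2,3,4,0,1,2,3,4,0,1,2,3,4,0,1,2,3,4,0,1,2,3,4,0,1,2,3,4,0,1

steps = 9; useful = 192; efficiency = 192/288 = 2/3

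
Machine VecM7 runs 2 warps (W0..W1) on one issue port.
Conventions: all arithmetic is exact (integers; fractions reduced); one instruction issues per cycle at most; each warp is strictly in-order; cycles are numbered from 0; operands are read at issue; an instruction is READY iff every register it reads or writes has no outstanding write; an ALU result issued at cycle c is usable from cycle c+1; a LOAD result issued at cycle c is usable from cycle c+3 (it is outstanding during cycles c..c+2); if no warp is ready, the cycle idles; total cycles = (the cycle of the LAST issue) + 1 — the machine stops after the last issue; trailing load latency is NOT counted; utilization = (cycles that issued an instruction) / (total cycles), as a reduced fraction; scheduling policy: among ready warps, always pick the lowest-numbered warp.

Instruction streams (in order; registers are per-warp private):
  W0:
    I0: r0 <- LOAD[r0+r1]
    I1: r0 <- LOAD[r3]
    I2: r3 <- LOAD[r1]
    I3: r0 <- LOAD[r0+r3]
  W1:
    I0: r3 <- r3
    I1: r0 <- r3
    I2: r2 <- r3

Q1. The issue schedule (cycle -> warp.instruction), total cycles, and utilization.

cycle 0: W0.I0
cycle 1: W1.I0
cycle 2: W1.I1
cycle 3: W0.I1
cycle 4: W0.I2
cycle 5: W1.I2
cycle 6: idle
cycle 7: W0.I3

Answer: 8 cycles, utilization 7/8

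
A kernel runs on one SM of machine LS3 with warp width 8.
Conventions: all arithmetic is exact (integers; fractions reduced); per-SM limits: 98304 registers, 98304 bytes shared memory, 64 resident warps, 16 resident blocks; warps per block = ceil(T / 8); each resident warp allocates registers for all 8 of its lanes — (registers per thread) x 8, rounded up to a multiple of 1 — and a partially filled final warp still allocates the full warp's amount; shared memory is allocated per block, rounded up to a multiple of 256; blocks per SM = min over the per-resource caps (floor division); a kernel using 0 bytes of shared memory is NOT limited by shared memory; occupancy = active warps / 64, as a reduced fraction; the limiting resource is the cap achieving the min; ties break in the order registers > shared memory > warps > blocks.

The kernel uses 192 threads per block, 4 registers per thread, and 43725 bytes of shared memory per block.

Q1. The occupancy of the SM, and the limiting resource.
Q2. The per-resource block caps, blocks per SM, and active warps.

Answer: occupancy 3/4, limited by shared memory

registers: 128 blocks
shared memory: 2 blocks
warps: 2 blocks
blocks: 16 blocks

Answer: 2 blocks, 48 active warps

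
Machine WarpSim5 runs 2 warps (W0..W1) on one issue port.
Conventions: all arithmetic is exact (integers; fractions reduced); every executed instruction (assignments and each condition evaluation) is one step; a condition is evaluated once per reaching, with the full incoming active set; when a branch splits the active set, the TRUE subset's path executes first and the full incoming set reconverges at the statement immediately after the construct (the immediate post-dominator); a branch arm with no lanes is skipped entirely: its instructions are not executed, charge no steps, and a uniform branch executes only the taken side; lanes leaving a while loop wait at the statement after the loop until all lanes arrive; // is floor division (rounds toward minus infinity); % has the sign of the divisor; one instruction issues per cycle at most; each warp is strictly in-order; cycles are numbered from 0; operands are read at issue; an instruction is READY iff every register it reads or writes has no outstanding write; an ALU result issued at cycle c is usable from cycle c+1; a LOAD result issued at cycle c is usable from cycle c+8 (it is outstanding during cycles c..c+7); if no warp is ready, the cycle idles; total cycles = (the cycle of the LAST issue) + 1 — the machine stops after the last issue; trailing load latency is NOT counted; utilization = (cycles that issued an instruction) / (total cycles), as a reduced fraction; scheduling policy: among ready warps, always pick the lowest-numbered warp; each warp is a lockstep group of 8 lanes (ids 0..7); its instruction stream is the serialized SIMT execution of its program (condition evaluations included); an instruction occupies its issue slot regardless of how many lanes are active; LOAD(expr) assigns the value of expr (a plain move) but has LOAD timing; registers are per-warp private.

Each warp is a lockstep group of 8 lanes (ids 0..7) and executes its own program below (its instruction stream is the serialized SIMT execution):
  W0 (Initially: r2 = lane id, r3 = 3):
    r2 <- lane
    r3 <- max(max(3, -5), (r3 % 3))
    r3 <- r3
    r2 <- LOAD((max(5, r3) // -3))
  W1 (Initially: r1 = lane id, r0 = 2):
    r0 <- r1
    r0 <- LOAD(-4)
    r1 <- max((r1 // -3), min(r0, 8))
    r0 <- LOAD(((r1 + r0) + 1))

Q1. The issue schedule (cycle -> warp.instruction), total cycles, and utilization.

cycle 0: W0.I0
cycle 1: W0.I1
cycle 2: W0.I2
cycle 3: W0.I3
cycle 4: W1.I0
cycle 5: W1.I1
cycle 6: idle
cycle 7: idle
cycle 8: idle
cycle 9: idle
cycle 10: idle
cycle 11: idle
cycle 12: idle
cycle 13: W1.I2
cycle 14: W1.I3

Answer: 15 cycles, utilization 8/15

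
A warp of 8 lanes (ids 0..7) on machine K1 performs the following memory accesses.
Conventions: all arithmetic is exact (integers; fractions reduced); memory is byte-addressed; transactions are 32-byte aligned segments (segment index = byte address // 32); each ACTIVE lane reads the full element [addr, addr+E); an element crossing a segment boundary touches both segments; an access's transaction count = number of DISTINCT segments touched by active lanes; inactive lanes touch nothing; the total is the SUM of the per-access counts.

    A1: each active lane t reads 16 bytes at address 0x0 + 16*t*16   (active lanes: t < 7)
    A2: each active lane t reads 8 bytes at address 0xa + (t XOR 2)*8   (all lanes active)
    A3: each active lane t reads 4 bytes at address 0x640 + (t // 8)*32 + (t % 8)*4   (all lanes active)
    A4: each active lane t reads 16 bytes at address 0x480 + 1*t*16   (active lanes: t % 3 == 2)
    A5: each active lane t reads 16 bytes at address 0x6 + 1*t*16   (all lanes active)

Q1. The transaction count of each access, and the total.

A1: 7 transactions
A2: 3 transactions
A3: 1 transaction
A4: 2 transactions
A5: 5 transactions

Answer: 7,3,1,2,5; total 18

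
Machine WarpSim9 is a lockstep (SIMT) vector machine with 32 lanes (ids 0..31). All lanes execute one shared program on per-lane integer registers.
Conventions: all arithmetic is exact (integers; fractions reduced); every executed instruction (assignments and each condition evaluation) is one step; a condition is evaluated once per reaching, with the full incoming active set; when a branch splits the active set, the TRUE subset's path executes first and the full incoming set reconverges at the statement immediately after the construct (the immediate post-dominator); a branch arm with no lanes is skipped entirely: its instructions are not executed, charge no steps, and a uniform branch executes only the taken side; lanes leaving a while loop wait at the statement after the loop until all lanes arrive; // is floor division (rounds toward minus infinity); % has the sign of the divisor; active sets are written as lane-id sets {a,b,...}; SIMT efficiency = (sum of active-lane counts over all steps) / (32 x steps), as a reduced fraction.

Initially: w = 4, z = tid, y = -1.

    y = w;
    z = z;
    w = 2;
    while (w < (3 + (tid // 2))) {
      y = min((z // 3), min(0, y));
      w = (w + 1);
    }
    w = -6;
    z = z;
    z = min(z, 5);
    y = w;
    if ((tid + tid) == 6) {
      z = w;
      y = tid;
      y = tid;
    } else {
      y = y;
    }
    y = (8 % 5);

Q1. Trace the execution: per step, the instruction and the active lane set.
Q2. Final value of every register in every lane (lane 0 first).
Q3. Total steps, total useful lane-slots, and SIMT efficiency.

step 0: y <- w                       {0,1,2,3,4,5,6,7,8,9,10,11,12,13,14,15,16,17,18,19,20,21,22,23,24,25,26,27,28,29,30,31}
step 1: z <- z                       {0,1,2,3,4,5,6,7,8,9,10,11,12,13,14,15,16,17,18,19,20,21,22,23,24,25,26,27,28,29,30,31}
step 2: w <- 2                       {0,1,2,3,4,5,6,7,8,9,10,11,12,13,14,15,16,17,18,19,20,21,22,23,24,25,26,27,28,29,30,31}
step 3: eval (w < (3 + (tid // 2)))  {0,1,2,3,4,5,6,7,8,9,10,11,12,13,14,15,16,17,18,19,20,21,22,23,24,25,26,27,28,29,30,31}
step 4: y <- min((z // 3), min(0, y)) {0,1,2,3,4,5,6,7,8,9,10,11,12,13,14,15,16,17,18,19,20,21,22,23,24,25,26,27,28,29,30,31}
step 5: w <- (w + 1)                 {0,1,2,3,4,5,6,7,8,9,10,11,12,13,14,15,16,17,18,19,20,21,22,23,24,25,26,27,28,29,30,31}
step 6: eval (w < (3 + (tid // 2)))  {0,1,2,3,4,5,6,7,8,9,10,11,12,13,14,15,16,17,18,19,20,21,22,23,24,25,26,27,28,29,30,31}
step 7: y <- min((z // 3), min(0, y)) {2,3,4,5,6,7,8,9,10,11,12,13,14,15,16,17,18,19,20,21,22,23,24,25,26,27,28,29,30,31}
step 8: w <- (w + 1)                 {2,3,4,5,6,7,8,9,10,11,12,13,14,15,16,17,18,19,20,21,22,23,24,25,26,27,28,29,30,31}
step 9: eval (w < (3 + (tid // 2)))  {2,3,4,5,6,7,8,9,10,11,12,13,14,15,16,17,18,19,20,21,22,23,24,25,26,27,28,29,30,31}
step 10: y <- min((z // 3), min(0, y)) {4,5,6,7,8,9,10,11,12,13,14,15,16,17,18,19,20,21,22,23,24,25,26,27,28,29,30,31}
step 11: w <- (w + 1)                 {4,5,6,7,8,9,10,11,12,13,14,15,16,17,18,19,20,21,22,23,24,25,26,27,28,29,30,31}
step 12: eval (w < (3 + (tid // 2)))  {4,5,6,7,8,9,10,11,12,13,14,15,16,17,18,19,20,21,22,23,24,25,26,27,28,29,30,31}
step 13: y <- min((z // 3), min(0, y)) {6,7,8,9,10,11,12,13,14,15,16,17,18,19,20,21,22,23,24,25,26,27,28,29,30,31}
step 14: w <- (w + 1)                 {6,7,8,9,10,11,12,13,14,15,16,17,18,19,20,21,22,23,24,25,26,27,28,29,30,31}
step 15: eval (w < (3 + (tid // 2)))  {6,7,8,9,10,11,12,13,14,15,16,17,18,19,20,21,22,23,24,25,26,27,28,29,30,31}
step 16: y <- min((z // 3), min(0, y)) {8,9,10,11,12,13,14,15,16,17,18,19,20,21,22,23,24,25,26,27,28,29,30,31}
step 17: w <- (w + 1)                 {8,9,10,11,12,13,14,15,16,17,18,19,20,21,22,23,24,25,26,27,28,29,30,31}
step 18: eval (w < (3 + (tid // 2)))  {8,9,10,11,12,13,14,15,16,17,18,19,20,21,22,23,24,25,26,27,28,29,30,31}
step 19: y <- min((z // 3), min(0, y)) {10,11,12,13,14,15,16,17,18,19,20,21,22,23,24,25,26,27,28,29,30,31}
step 20: w <- (w + 1)                 {10,11,12,13,14,15,16,17,18,19,20,21,22,23,24,25,26,27,28,29,30,31}
step 21: eval (w < (3 + (tid // 2)))  {10,11,12,13,14,15,16,17,18,19,20,21,22,23,24,25,26,27,28,29,30,31}
step 22: y <- min((z // 3), min(0, y)) {12,13,14,15,16,17,18,19,20,21,22,23,24,25,26,27,28,29,30,31}
step 23: w <- (w + 1)                 {12,13,14,15,16,17,18,19,20,21,22,23,24,25,26,27,28,29,30,31}
step 24: eval (w < (3 + (tid // 2)))  {12,13,14,15,16,17,18,19,20,21,22,23,24,25,26,27,28,29,30,31}
step 25: y <- min((z // 3), min(0, y)) {14,15,16,17,18,19,20,21,22,23,24,25,26,27,28,29,30,31}
step 26: w <- (w + 1)                 {14,15,16,17,18,19,20,21,22,23,24,25,26,27,28,29,30,31}
step 27: eval (w < (3 + (tid // 2)))  {14,15,16,17,18,19,20,21,22,23,24,25,26,27,28,29,30,31}
step 28: y <- min((z // 3), min(0, y)) {16,17,18,19,20,21,22,23,24,25,26,27,28,29,30,31}
step 29: w <- (w + 1)                 {16,17,18,19,20,21,22,23,24,25,26,27,28,29,30,31}
step 30: eval (w < (3 + (tid // 2)))  {16,17,18,19,20,21,22,23,24,25,26,27,28,29,30,31}
step 31: y <- min((z // 3), min(0, y)) {18,19,20,21,22,23,24,25,26,27,28,29,30,31}
step 32: w <- (w + 1)                 {18,19,20,21,22,23,24,25,26,27,28,29,30,31}
step 33: eval (w < (3 + (tid // 2)))  {18,19,20,21,22,23,24,25,26,27,28,29,30,31}
step 34: y <- min((z // 3), min(0, y)) {20,21,22,23,24,25,26,27,28,29,30,31}
step 35: w <- (w + 1)                 {20,21,22,23,24,25,26,27,28,29,30,31}
step 36: eval (w < (3 + (tid // 2)))  {20,21,22,23,24,25,26,27,28,29,30,31}
step 37: y <- min((z // 3), min(0, y)) {22,23,24,25,26,27,28,29,30,31}
step 38: w <- (w + 1)                 {22,23,24,25,26,27,28,29,30,31}
step 39: eval (w < (3 + (tid // 2)))  {22,23,24,25,26,27,28,29,30,31}
step 40: y <- min((z // 3), min(0, y)) {24,25,26,27,28,29,30,31}
step 41: w <- (w + 1)                 {24,25,26,27,28,29,30,31}
step 42: eval (w < (3 + (tid // 2)))  {24,25,26,27,28,29,30,31}
step 43: y <- min((z // 3), min(0, y)) {26,27,28,29,30,31}
step 44: w <- (w + 1)                 {26,27,28,29,30,31}
step 45: eval (w < (3 + (tid // 2)))  {26,27,28,29,30,31}
step 46: y <- min((z // 3), min(0, y)) {28,29,30,31}
step 47: w <- (w + 1)                 {28,29,30,31}
step 48: eval (w < (3 + (tid // 2)))  {28,29,30,31}
step 49: y <- min((z // 3), min(0, y)) {30,31}
step 50: w <- (w + 1)                 {30,31}
step 51: eval (w < (3 + (tid // 2)))  {30,31}
step 52: w <- -6                      {0,1,2,3,4,5,6,7,8,9,10,11,12,13,14,15,16,17,18,19,20,21,22,23,24,25,26,27,28,29,30,31}
step 53: z <- z                       {0,1,2,3,4,5,6,7,8,9,10,11,12,13,14,15,16,17,18,19,20,21,22,23,24,25,26,27,28,29,30,31}
step 54: z <- min(z, 5)               {0,1,2,3,4,5,6,7,8,9,10,11,12,13,14,15,16,17,18,19,20,21,22,23,24,25,26,27,28,29,30,31}
step 55: y <- w                       {0,1,2,3,4,5,6,7,8,9,10,11,12,13,14,15,16,17,18,19,20,21,22,23,24,25,26,27,28,29,30,31}
step 56: eval ((tid + tid) == 6)      {0,1,2,3,4,5,6,7,8,9,10,11,12,13,14,15,16,17,18,19,20,21,22,23,24,25,26,27,28,29,30,31}
step 57: z <- w                       {3}
step 58: y <- tid                     {3}
step 59: y <- tid                     {3}
step 60: y <- y                       {0,1,2,4,5,6,7,8,9,10,11,12,13,14,15,16,17,18,19,20,21,22,23,24,25,26,27,28,29,30,31}
step 61: y <- (8 % 5)                 {0,1,2,3,4,5,6,7,8,9,10,11,12,13,14,15,16,17,18,19,20,21,22,23,24,25,26,27,28,29,30,31}

Answer: 62 steps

w: -6,-6,-6,-6,-6,-6,-6,-6,-6,-6,-6,-6,-6,-6,-6,-6,-6,-6,-6,-6,-6,-6,-6,-6,-6,-6,-6,-6,-6,-6,-6,-6
z: 0,1,2,-6,4,5,5,5,5,5,5,5,5,5,5,5,5,5,5,5,5,5,5,5,5,5,5,5,5,5,5,5
y: 3,3,3,3,3,3,3,3,3,3,3,3,3,3,3,3,3,3,3,3,3,3,3,3,3,3,3,3,3,3,3,3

steps = 62; useful = 1170; efficiency = 1170/1984 = 585/992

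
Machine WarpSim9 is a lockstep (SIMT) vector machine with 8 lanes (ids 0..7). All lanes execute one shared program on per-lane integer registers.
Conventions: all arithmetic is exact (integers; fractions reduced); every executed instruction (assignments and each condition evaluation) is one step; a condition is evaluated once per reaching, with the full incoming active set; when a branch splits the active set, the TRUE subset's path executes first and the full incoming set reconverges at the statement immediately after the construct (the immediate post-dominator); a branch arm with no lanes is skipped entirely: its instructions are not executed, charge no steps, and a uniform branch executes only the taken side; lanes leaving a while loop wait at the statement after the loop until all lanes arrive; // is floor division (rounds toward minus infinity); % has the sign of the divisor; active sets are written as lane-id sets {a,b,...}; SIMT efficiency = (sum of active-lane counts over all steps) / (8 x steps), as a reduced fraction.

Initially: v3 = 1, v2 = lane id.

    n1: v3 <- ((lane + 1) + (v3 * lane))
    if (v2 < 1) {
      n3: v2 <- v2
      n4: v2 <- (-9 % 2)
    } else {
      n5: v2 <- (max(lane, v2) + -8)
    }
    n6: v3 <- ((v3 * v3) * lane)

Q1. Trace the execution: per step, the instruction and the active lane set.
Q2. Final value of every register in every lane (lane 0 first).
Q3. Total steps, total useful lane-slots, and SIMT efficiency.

step 0: v3 <- ((lane + 1) + (v3 * lane)) {0,1,2,3,4,5,6,7}
step 1: eval (v2 < 1)                {0,1,2,3,4,5,6,7}
step 2: v2 <- v2                     {0}
step 3: v2 <- (-9 % 2)               {0}
step 4: v2 <- (max(lane, v2) + -8)   {1,2,3,4,5,6,7}
step 5: v3 <- ((v3 * v3) * lane)     {0,1,2,3,4,5,6,7}

Answer: 6 steps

v3: 0,9,50,147,324,605,1014,1575
v2: 1,-7,-6,-5,-4,-3,-2,-1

steps = 6; useful = 33; efficiency = 33/48 = 11/16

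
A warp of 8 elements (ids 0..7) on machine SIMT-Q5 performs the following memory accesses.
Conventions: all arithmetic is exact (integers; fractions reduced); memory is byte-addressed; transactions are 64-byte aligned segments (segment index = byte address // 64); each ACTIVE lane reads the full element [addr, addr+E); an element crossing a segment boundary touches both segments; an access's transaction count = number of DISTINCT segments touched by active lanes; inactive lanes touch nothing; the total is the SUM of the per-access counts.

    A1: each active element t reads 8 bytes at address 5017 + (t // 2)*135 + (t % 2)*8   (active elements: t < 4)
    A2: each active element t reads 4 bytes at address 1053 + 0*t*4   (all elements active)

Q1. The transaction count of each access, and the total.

A1: 2 transactions
A2: 1 transaction

Answer: 2,1; total 3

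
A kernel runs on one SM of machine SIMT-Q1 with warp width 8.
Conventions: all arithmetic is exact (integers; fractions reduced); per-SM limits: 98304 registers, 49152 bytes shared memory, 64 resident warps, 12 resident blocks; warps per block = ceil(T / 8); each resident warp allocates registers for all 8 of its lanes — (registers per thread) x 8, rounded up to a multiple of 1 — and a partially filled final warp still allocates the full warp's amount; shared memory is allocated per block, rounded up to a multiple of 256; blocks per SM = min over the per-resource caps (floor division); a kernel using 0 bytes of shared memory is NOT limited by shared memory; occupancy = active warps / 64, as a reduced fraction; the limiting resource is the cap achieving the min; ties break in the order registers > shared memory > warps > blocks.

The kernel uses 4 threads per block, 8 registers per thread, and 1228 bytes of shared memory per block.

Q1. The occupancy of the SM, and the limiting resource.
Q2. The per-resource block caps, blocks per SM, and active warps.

Answer: occupancy 3/16, limited by blocks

registers: 1536 blocks
shared memory: 38 blocks
warps: 64 blocks
blocks: 12 blocks

Answer: 12 blocks, 12 active warps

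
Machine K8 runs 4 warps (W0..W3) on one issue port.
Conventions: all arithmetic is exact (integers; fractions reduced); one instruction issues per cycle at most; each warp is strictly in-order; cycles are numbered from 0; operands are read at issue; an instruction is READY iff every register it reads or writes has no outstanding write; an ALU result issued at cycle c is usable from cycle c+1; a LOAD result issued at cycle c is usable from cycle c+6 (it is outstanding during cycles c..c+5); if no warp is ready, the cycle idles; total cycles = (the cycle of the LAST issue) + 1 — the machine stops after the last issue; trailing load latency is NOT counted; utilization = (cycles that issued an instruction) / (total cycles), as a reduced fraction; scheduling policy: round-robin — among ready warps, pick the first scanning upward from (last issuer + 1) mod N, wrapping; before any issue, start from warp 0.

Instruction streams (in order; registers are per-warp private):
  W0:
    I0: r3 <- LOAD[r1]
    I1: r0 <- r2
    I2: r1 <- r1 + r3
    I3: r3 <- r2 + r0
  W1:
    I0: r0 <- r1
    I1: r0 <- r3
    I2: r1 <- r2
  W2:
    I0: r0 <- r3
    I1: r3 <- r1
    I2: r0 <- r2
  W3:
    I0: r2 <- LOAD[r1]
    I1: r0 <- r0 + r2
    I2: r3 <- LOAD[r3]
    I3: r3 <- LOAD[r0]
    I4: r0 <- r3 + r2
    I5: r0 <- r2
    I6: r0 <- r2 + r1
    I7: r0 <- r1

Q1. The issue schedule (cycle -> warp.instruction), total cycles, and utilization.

cycle 0: W0.I0
cycle 1: W1.I0
cycle 2: W2.I0
cycle 3: W3.I0
cycle 4: W0.I1
cycle 5: W1.I1
cycle 6: W2.I1
cycle 7: W0.I2
cycle 8: W1.I2
cycle 9: W2.I2
cycle 10: W3.I1
cycle 11: W0.I3
cycle 12: W3.I2
cycle 13: idle
cycle 14: idle
cycle 15: idle
cycle 16: idle
cycle 17: idle
cycle 18: W3.I3
cycle 19: idle
cycle 20: idle
cycle 21: idle
cycle 22: idle
cycle 23: idle
cycle 24: W3.I4
cycle 25: W3.I5
cycle 26: W3.I6
cycle 27: W3.I7

Answer: 28 cycles, utilization 9/14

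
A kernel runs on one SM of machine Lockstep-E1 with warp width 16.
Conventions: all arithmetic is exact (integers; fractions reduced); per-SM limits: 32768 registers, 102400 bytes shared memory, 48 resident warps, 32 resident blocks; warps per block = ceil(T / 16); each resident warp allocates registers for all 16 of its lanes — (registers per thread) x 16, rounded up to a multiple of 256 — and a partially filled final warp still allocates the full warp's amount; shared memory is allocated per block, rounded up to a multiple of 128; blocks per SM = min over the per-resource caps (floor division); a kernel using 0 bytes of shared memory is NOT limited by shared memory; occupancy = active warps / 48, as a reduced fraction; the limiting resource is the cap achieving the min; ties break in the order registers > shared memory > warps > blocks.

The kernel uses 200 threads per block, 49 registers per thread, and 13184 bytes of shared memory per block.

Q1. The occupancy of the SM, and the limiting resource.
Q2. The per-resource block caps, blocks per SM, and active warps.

Answer: occupancy 13/24, limited by registers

registers: 2 blocks
shared memory: 7 blocks
warps: 3 blocks
blocks: 32 blocks

Answer: 2 blocks, 26 active warps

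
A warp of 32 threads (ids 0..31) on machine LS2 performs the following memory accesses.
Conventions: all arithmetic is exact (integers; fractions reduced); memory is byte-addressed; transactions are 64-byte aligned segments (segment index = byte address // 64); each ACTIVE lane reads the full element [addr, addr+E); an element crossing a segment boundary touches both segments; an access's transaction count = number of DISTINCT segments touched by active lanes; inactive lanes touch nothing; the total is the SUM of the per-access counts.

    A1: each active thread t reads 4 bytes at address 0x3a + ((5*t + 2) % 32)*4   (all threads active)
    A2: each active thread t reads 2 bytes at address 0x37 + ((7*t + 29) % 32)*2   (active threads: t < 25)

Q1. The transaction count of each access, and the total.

A1: 3 transactions
A2: 2 transactions

Answer: 3,2; total 5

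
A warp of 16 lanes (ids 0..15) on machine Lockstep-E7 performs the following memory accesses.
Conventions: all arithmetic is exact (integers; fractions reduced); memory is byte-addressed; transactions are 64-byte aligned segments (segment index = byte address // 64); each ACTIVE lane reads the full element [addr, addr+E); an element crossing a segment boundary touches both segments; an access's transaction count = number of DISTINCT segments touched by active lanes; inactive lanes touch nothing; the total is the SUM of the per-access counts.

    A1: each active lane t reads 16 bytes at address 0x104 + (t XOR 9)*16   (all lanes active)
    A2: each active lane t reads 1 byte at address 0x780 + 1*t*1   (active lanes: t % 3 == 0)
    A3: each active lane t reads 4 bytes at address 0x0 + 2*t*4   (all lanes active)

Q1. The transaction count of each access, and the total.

A1: 5 transactions
A2: 1 transaction
A3: 2 transactions

Answer: 5,1,2; total 8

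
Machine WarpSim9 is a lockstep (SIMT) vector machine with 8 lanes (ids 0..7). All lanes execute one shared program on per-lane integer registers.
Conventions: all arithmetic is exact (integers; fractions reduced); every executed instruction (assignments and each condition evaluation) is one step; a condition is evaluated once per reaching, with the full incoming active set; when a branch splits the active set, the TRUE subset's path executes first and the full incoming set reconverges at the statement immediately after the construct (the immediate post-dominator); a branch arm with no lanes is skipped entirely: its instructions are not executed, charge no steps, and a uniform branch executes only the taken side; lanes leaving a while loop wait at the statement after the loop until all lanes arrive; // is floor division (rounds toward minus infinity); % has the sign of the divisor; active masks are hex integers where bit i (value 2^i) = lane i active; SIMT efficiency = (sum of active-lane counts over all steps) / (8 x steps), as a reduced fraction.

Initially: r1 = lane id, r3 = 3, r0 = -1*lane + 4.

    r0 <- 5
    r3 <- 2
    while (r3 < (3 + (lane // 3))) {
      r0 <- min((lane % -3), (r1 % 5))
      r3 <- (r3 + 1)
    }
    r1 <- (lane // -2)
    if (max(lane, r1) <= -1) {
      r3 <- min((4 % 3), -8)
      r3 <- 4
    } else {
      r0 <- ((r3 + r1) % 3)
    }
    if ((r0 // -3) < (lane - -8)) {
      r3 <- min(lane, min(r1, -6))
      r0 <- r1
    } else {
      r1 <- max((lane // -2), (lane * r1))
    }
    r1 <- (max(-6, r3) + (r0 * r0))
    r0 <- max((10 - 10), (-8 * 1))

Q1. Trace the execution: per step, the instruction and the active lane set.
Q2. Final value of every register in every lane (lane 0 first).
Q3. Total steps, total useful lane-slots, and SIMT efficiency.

step 0: r0 <- 5                      0xff
step 1: r3 <- 2                      0xff
step 2: eval (r3 < (3 + (lane // 3))) 0xff
step 3: r0 <- min((lane % -3), (r1 % 5)) 0xff
step 4: r3 <- (r3 + 1)               0xff
step 5: eval (r3 < (3 + (lane // 3))) 0xff
step 6: r0 <- min((lane % -3), (r1 % 5)) 0xf8
step 7: r3 <- (r3 + 1)               0xf8
step 8: eval (r3 < (3 + (lane // 3))) 0xf8
step 9: r0 <- min((lane % -3), (r1 % 5)) 0xc0
step 10: r3 <- (r3 + 1)               0xc0
step 11: eval (r3 < (3 + (lane // 3))) 0xc0
step 12: r1 <- (lane // -2)           0xff
step 13: eval (max(lane, r1) <= -1)   0xff
step 14: r0 <- ((r3 + r1) % 3)        0xff
step 15: eval ((r0 // -3) < (lane - -8)) 0xff
step 16: r3 <- min(lane, min(r1, -6)) 0xff
step 17: r0 <- r1                     0xff
step 18: r1 <- (max(-6, r3) + (r0 * r0)) 0xff
step 19: r0 <- max((10 - 10), (-8 * 1)) 0xff

Answer: 20 steps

r1: -6,-5,-5,-2,-2,3,3,10
r3: -6,-6,-6,-6,-6,-6,-6,-6
r0: 0,0,0,0,0,0,0,0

steps = 20; useful = 133; efficiency = 133/160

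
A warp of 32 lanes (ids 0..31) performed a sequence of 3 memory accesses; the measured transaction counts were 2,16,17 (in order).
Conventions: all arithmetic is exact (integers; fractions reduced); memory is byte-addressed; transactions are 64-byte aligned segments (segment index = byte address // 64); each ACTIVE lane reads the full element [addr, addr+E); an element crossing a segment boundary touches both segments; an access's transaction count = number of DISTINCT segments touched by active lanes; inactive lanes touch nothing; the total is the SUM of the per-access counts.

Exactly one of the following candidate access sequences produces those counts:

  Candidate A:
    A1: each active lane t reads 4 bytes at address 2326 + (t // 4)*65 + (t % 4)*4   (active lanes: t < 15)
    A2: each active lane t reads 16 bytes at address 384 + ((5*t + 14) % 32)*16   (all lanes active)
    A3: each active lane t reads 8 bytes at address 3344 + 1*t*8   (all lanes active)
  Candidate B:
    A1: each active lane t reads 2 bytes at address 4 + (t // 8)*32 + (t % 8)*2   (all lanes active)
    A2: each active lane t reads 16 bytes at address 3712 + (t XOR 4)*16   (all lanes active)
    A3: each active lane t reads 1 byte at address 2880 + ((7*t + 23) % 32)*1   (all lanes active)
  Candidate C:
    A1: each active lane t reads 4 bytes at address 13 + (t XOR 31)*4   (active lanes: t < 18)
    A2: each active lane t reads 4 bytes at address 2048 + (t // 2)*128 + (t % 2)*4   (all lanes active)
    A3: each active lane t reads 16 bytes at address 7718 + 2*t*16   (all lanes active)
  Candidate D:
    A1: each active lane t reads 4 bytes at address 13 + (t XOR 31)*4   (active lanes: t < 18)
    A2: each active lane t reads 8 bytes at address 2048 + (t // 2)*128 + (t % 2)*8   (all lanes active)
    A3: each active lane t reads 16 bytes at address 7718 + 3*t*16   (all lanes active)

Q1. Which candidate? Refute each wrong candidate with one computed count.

A: A1 gives 4 transactions, not 2
B: A2 gives 8 transactions, not 16
D: A3 gives 25 transactions, not 17
C: all counts match (2,16,17)

Answer: C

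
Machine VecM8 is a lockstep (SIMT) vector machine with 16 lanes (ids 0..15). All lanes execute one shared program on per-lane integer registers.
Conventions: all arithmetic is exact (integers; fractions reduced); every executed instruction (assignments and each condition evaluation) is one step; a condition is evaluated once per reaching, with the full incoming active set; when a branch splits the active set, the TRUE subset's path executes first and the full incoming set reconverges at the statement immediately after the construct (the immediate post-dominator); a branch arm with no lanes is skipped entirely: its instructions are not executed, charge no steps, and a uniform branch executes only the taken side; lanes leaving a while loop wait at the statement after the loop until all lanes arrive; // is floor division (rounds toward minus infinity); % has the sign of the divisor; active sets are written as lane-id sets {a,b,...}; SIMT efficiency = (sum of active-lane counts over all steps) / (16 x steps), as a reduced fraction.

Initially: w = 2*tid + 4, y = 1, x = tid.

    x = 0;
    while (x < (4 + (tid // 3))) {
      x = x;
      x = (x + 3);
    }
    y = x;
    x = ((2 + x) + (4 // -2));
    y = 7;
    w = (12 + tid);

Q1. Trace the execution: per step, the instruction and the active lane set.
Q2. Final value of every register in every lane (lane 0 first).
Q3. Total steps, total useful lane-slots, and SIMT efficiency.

step 0: x <- 0                       {0,1,2,3,4,5,6,7,8,9,10,11,12,13,14,15}
step 1: eval (x < (4 + (tid // 3)))  {0,1,2,3,4,5,6,7,8,9,10,11,12,13,14,15}
step 2: x <- x                       {0,1,2,3,4,5,6,7,8,9,10,11,12,13,14,15}
step 3: x <- (x + 3)                 {0,1,2,3,4,5,6,7,8,9,10,11,12,13,14,15}
step 4: eval (x < (4 + (tid // 3)))  {0,1,2,3,4,5,6,7,8,9,10,11,12,13,14,15}
step 5: x <- x                       {0,1,2,3,4,5,6,7,8,9,10,11,12,13,14,15}
step 6: x <- (x + 3)                 {0,1,2,3,4,5,6,7,8,9,10,11,12,13,14,15}
step 7: eval (x < (4 + (tid // 3)))  {0,1,2,3,4,5,6,7,8,9,10,11,12,13,14,15}
step 8: x <- x                       {9,10,11,12,13,14,15}
step 9: x <- (x + 3)                 {9,10,11,12,13,14,15}
step 10: eval (x < (4 + (tid // 3)))  {9,10,11,12,13,14,15}
step 11: y <- x                       {0,1,2,3,4,5,6,7,8,9,10,11,12,13,14,15}
step 12: x <- ((2 + x) + (4 // -2))   {0,1,2,3,4,5,6,7,8,9,10,11,12,13,14,15}
step 13: y <- 7                       {0,1,2,3,4,5,6,7,8,9,10,11,12,13,14,15}
step 14: w <- (12 + tid)              {0,1,2,3,4,5,6,7,8,9,10,11,12,13,14,15}

Answer: 15 steps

w: 12,13,14,15,16,17,18,19,20,21,22,23,24,25,26,27
y: 7,7,7,7,7,7,7,7,7,7,7,7,7,7,7,7
x: 6,6,6,6,6,6,6,6,6,9,9,9,9,9,9,9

steps = 15; useful = 213; efficiency = 213/240 = 71/80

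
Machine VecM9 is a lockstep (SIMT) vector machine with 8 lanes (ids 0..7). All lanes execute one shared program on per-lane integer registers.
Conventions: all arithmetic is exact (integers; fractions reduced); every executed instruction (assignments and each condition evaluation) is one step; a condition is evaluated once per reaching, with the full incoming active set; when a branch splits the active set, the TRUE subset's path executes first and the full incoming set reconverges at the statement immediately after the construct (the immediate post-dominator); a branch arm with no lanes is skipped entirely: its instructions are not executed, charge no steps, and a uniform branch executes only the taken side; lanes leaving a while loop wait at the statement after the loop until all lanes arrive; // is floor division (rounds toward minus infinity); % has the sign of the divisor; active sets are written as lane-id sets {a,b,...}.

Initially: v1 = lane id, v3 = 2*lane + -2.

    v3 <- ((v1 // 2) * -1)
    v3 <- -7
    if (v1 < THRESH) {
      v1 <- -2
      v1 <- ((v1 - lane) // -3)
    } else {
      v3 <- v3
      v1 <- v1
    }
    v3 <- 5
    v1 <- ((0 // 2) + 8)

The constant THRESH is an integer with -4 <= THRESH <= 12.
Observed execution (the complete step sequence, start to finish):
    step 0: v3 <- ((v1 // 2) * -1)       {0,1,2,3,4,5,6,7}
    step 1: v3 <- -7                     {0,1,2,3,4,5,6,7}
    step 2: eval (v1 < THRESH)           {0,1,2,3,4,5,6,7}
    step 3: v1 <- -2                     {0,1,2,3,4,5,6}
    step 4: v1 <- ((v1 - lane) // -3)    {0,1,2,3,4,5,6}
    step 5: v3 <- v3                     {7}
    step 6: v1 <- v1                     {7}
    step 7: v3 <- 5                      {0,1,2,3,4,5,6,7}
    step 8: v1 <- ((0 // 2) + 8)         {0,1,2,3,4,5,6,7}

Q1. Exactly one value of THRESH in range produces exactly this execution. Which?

Answer: THRESH = 7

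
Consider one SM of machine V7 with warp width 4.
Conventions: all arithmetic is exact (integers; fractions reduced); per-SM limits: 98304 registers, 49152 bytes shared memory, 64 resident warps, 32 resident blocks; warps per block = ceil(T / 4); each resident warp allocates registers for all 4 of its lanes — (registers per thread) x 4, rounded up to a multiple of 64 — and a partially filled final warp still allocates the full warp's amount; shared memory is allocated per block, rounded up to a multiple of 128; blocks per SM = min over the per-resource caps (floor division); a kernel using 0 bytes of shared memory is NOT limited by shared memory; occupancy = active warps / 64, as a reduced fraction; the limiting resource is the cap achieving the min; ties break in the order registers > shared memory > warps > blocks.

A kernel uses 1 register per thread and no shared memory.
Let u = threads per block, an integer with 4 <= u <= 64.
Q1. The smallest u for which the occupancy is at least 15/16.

Answer: u = 5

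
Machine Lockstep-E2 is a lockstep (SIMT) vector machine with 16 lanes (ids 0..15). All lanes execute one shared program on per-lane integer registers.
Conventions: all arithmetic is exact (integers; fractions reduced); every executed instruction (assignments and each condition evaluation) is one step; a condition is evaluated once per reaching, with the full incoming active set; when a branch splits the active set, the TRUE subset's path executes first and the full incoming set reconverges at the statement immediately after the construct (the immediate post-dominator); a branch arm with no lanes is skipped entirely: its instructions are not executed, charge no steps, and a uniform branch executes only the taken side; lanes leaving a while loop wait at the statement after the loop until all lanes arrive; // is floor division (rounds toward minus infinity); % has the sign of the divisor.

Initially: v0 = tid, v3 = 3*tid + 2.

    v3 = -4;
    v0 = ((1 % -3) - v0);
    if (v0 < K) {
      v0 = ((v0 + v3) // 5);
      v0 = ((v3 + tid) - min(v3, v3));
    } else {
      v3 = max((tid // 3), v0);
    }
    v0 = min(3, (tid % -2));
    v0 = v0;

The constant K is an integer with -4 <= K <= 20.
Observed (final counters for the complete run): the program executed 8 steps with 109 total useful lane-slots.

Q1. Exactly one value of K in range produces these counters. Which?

Answer: K = -4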